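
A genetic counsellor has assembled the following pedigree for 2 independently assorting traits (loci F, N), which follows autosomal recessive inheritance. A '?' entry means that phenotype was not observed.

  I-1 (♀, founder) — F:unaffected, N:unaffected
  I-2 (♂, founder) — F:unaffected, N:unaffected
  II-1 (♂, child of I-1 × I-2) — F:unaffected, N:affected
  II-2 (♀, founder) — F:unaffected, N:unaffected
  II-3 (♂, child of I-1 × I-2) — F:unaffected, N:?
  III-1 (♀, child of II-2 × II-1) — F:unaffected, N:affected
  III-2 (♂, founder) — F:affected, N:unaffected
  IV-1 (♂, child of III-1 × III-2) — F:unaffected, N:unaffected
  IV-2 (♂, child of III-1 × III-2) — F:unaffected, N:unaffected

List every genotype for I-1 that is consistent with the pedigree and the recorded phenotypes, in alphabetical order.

F/I-1 un ·: FF|Ff
F/I-2 un ·: FF|Ff
F/II-1 un I-1×I-2: FF|Ff
F/II-2 un ·: FF|Ff
F/II-3 un I-1×I-2: FF|Ff
F/III-1 un II-2×II-1: FF|Ff
F/III-2 aff ·: ff
F/IV-1 un III-1×III-2: Ff
F/IV-2 un III-1×III-2: Ff
⇒ F over [I-1,I-2,II-1,II-2,II-3,III-1,III-2,IV-1,IV-2]: 45 consistent
N/I-1 un ·: Nn
N/I-2 un ·: Nn
N/II-1 aff I-1×I-2: nn
N/II-2 un ·: Nn
N/II-3 ? I-1×I-2: NN|Nn|nn
N/III-1 aff II-2×II-1: nn
N/III-2 un ·: NN|Nn
N/IV-1 un III-1×III-2: Nn
N/IV-2 un III-1×III-2: Nn
⇒ N over [I-1,I-2,II-1,II-2,II-3,III-1,III-2,IV-1,IV-2]: 6 consistent

I-1 ∈ {FF Nn, Ff Nn}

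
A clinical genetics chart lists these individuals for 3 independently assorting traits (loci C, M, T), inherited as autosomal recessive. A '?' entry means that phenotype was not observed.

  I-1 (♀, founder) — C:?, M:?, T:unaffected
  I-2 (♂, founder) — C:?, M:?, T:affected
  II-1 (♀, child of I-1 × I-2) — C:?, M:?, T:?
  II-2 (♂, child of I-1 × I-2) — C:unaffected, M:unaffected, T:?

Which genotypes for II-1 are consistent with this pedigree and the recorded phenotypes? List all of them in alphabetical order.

II-1 ∈ {CC MM Tt, CC MM tt, CC Mm Tt, CC Mm tt, CC mm Tt, CC mm tt, Cc MM Tt, Cc MM tt, Cc Mm Tt, Cc Mm tt, Cc mm Tt, Cc mm tt, cc MM Tt, cc MM tt, cc Mm Tt, cc Mm tt, cc mm Tt, cc mm tt}

C/I-1 ? ·: CC|Cc|cc
C/I-2 ? ·: CC|Cc|cc
C/II-1 ? I-1×I-2: CC|Cc|cc
C/II-2 un I-1×I-2: CC|Cc
⇒ C over [I-1,I-2,II-1,II-2]: 21 consistent
M/I-1 ? ·: MM|Mm|mm
M/I-2 ? ·: MM|Mm|mm
M/II-1 ? I-1×I-2: MM|Mm|mm
M/II-2 un I-1×I-2: MM|Mm
⇒ M over [I-1,I-2,II-1,II-2]: 21 consistent
T/I-1 un ·: TT|Tt
T/I-2 aff ·: tt
T/II-1 ? I-1×I-2: Tt|tt
T/II-2 ? I-1×I-2: Tt|tt
⇒ T over [I-1,I-2,II-1,II-2]: 5 consistent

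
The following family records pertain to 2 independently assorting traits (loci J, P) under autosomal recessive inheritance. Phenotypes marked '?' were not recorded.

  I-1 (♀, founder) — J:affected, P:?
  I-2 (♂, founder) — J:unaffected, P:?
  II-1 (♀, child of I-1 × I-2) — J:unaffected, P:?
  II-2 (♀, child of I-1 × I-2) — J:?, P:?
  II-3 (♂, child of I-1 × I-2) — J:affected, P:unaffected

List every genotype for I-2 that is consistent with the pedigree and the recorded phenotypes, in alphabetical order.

I-2 ∈ {Jj PP, Jj Pp, Jj pp}

J/I-1 aff ·: jj
J/I-2 un ·: Jj
J/II-1 un I-1×I-2: Jj
J/II-2 ? I-1×I-2: Jj|jj
J/II-3 aff I-1×I-2: jj
⇒ J over [I-1,I-2,II-1,II-2,II-3]: 2 consistent
P/I-1 ? ·: PP|Pp|pp
P/I-2 ? ·: PP|Pp|pp
P/II-1 ? I-1×I-2: PP|Pp|pp
P/II-2 ? I-1×I-2: PP|Pp|pp
P/II-3 un I-1×I-2: PP|Pp
⇒ P over [I-1,I-2,II-1,II-2,II-3]: 45 consistent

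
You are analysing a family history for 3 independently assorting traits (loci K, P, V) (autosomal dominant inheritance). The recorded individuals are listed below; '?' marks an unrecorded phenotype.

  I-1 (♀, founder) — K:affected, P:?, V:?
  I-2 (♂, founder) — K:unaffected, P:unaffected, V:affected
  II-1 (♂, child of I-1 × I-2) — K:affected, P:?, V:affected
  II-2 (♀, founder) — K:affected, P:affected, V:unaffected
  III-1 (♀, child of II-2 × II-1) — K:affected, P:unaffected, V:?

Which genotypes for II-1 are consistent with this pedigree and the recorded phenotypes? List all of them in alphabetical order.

K/I-1 aff ·: Kk|KK
K/I-2 un ·: kk
K/II-1 aff I-1×I-2: Kk
K/II-2 aff ·: Kk|KK
K/III-1 aff II-2×II-1: Kk|KK
⇒ K over [I-1,I-2,II-1,II-2,III-1]: 8 consistent
P/I-1 ? ·: pp|Pp|PP
P/I-2 un ·: pp
P/II-1 ? I-1×I-2: pp|Pp
P/II-2 aff ·: Pp
P/III-1 un II-2×II-1: pp
⇒ P over [I-1,I-2,II-1,II-2,III-1]: 4 consistent
V/I-1 ? ·: vv|Vv|VV
V/I-2 aff ·: Vv|VV
V/II-1 aff I-1×I-2: Vv|VV
V/II-2 un ·: vv
V/III-1 ? II-2×II-1: vv|Vv
⇒ V over [I-1,I-2,II-1,II-2,III-1]: 14 consistent

II-1 ∈ {Kk Pp VV, Kk Pp Vv, Kk pp VV, Kk pp Vv}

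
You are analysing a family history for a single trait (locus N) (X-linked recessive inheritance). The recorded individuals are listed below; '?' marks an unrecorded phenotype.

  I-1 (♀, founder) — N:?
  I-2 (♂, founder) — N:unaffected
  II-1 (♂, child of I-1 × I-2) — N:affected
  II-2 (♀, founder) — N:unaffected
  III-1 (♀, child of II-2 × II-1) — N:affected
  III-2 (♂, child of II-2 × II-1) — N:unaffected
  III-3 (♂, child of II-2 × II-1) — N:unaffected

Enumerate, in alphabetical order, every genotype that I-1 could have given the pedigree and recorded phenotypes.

N/I-1 ? ·: X^NX^n|X^nX^n
N/I-2 un ·: X^NY
N/II-1 aff I-1×I-2: X^nY
N/II-2 un ·: X^NX^n
N/III-1 aff II-2×II-1: X^nX^n
N/III-2 un II-2×II-1: X^NY
N/III-3 un II-2×II-1: X^NY
⇒ N over [I-1,I-2,II-1,II-2,III-1,III-2,III-3]: 2 consistent

I-1 ∈ {X^NX^n, X^nX^n}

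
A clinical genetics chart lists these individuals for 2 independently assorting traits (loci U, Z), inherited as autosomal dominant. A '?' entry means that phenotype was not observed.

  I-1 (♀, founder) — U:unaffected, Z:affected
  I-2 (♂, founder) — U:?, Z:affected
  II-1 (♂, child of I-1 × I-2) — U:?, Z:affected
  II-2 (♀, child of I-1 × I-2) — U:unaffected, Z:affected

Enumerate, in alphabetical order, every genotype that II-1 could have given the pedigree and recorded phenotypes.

U/I-1 un ·: uu
U/I-2 ? ·: uu|Uu
U/II-1 ? I-1×I-2: uu|Uu
U/II-2 un I-1×I-2: uu
⇒ U over [I-1,I-2,II-1,II-2]: 3 consistent
Z/I-1 aff ·: Zz|ZZ
Z/I-2 aff ·: Zz|ZZ
Z/II-1 aff I-1×I-2: Zz|ZZ
Z/II-2 aff I-1×I-2: Zz|ZZ
⇒ Z over [I-1,I-2,II-1,II-2]: 13 consistent

II-1 ∈ {Uu ZZ, Uu Zz, uu ZZ, uu Zz}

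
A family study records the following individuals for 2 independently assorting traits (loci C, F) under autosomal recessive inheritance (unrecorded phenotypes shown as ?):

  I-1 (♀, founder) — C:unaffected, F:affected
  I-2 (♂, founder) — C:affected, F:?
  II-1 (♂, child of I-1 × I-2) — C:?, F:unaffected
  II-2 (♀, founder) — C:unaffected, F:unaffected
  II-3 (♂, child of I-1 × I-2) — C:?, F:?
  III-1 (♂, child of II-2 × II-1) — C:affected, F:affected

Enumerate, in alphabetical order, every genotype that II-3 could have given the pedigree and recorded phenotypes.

II-3 ∈ {Cc Ff, Cc ff, cc Ff, cc ff}

C/I-1 un ·: CC|Cc
C/I-2 aff ·: cc
C/II-1 ? I-1×I-2: Cc|cc
C/II-2 un ·: Cc
C/II-3 ? I-1×I-2: Cc|cc
C/III-1 aff II-2×II-1: cc
⇒ C over [I-1,I-2,II-1,II-2,II-3,III-1]: 5 consistent
F/I-1 aff ·: ff
F/I-2 ? ·: FF|Ff
F/II-1 un I-1×I-2: Ff
F/II-2 un ·: Ff
F/II-3 ? I-1×I-2: Ff|ff
F/III-1 aff II-2×II-1: ff
⇒ F over [I-1,I-2,II-1,II-2,II-3,III-1]: 3 consistent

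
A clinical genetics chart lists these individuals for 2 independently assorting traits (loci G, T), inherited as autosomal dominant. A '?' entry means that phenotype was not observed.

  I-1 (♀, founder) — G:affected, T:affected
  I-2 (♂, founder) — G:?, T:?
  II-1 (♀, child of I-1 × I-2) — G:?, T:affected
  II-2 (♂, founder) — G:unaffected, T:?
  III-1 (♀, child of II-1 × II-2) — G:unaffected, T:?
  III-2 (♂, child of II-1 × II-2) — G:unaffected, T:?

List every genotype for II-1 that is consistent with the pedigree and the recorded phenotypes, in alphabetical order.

G/I-1 aff ·: Gg|GG
G/I-2 ? ·: gg|Gg|GG
G/II-1 ? I-1×I-2: gg|Gg
G/II-2 un ·: gg
G/III-1 un II-1×II-2: gg
G/III-2 un II-1×II-2: gg
⇒ G over [I-1,I-2,II-1,II-2,III-1,III-2]: 7 consistent
T/I-1 aff ·: Tt|TT
T/I-2 ? ·: tt|Tt|TT
T/II-1 aff I-1×I-2: Tt|TT
T/II-2 ? ·: tt|Tt|TT
T/III-1 ? II-1×II-2: tt|Tt|TT
T/III-2 ? II-1×II-2: tt|Tt|TT
⇒ T over [I-1,I-2,II-1,II-2,III-1,III-2]: 109 consistent

II-1 ∈ {Gg TT, Gg Tt, gg TT, gg Tt}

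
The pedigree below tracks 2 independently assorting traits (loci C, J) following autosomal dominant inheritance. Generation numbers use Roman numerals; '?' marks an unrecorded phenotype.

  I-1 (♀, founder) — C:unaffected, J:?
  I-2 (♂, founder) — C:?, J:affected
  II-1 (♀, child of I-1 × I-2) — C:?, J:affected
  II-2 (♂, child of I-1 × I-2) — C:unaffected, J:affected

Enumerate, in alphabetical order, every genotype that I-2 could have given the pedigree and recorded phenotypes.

I-2 ∈ {Cc JJ, Cc Jj, cc JJ, cc Jj}

C/I-1 un ·: cc
C/I-2 ? ·: cc|Cc
C/II-1 ? I-1×I-2: cc|Cc
C/II-2 un I-1×I-2: cc
⇒ C over [I-1,I-2,II-1,II-2]: 3 consistent
J/I-1 ? ·: jj|Jj|JJ
J/I-2 aff ·: Jj|JJ
J/II-1 aff I-1×I-2: Jj|JJ
J/II-2 aff I-1×I-2: Jj|JJ
⇒ J over [I-1,I-2,II-1,II-2]: 15 consistent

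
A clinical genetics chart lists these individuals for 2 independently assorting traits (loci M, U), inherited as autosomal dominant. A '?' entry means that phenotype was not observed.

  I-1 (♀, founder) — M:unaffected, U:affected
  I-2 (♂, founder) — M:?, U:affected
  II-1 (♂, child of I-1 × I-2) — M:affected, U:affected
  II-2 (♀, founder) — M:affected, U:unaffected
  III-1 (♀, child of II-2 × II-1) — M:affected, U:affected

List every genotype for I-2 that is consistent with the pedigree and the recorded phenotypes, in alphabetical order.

I-2 ∈ {MM UU, MM Uu, Mm UU, Mm Uu}

M/I-1 un ·: mm
M/I-2 ? ·: Mm|MM
M/II-1 aff I-1×I-2: Mm
M/II-2 aff ·: Mm|MM
M/III-1 aff II-2×II-1: Mm|MM
⇒ M over [I-1,I-2,II-1,II-2,III-1]: 8 consistent
U/I-1 aff ·: Uu|UU
U/I-2 aff ·: Uu|UU
U/II-1 aff I-1×I-2: Uu|UU
U/II-2 un ·: uu
U/III-1 aff II-2×II-1: Uu
⇒ U over [I-1,I-2,II-1,II-2,III-1]: 7 consistent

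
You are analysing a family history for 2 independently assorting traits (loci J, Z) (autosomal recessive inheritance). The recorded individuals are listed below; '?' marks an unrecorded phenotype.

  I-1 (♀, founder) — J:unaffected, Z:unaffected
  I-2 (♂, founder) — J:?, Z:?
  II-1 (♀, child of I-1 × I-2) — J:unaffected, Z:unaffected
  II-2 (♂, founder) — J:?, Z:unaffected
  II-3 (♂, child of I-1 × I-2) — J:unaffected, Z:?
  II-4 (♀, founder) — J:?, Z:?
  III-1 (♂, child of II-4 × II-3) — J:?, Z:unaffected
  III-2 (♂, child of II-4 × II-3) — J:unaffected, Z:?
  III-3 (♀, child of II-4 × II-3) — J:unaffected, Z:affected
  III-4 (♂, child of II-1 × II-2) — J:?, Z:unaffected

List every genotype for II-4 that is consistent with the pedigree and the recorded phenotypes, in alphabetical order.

J/I-1 un ·: JJ|Jj
J/I-2 ? ·: JJ|Jj|jj
J/II-1 un I-1×I-2: JJ|Jj
J/II-2 ? ·: JJ|Jj|jj
J/II-3 un I-1×I-2: JJ|Jj
J/II-4 ? ·: JJ|Jj|jj
J/III-1 ? II-4×II-3: JJ|Jj|jj
J/III-2 un II-4×II-3: JJ|Jj
J/III-3 un II-4×II-3: JJ|Jj
J/III-4 ? II-1×II-2: JJ|Jj|jj
⇒ J over [I-1,I-2,II-1,II-2,II-3,II-4,III-1,III-2,III-3,III-4]: 1404 consistent
Z/I-1 un ·: ZZ|Zz
Z/I-2 ? ·: ZZ|Zz|zz
Z/II-1 un I-1×I-2: ZZ|Zz
Z/II-2 un ·: ZZ|Zz
Z/II-3 ? I-1×I-2: Zz|zz
Z/II-4 ? ·: Zz|zz
Z/III-1 un II-4×II-3: ZZ|Zz
Z/III-2 ? II-4×II-3: ZZ|Zz|zz
Z/III-3 aff II-4×II-3: zz
Z/III-4 un II-1×II-2: ZZ|Zz
⇒ Z over [I-1,I-2,II-1,II-2,II-3,II-4,III-1,III-2,III-3,III-4]: 254 consistent

II-4 ∈ {JJ Zz, JJ zz, Jj Zz, Jj zz, jj Zz, jj zz}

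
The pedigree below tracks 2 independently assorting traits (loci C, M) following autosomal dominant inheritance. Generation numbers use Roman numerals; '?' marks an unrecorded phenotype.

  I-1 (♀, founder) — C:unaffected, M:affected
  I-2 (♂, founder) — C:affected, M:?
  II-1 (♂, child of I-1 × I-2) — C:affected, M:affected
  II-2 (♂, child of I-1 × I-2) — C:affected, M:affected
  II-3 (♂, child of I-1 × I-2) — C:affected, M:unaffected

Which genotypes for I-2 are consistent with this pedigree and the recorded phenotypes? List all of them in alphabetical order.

C/I-1 un ·: cc
C/I-2 aff ·: Cc|CC
C/II-1 aff I-1×I-2: Cc
C/II-2 aff I-1×I-2: Cc
C/II-3 aff I-1×I-2: Cc
⇒ C over [I-1,I-2,II-1,II-2,II-3]: 2 consistent
M/I-1 aff ·: Mm
M/I-2 ? ·: mm|Mm
M/II-1 aff I-1×I-2: Mm|MM
M/II-2 aff I-1×I-2: Mm|MM
M/II-3 un I-1×I-2: mm
⇒ M over [I-1,I-2,II-1,II-2,II-3]: 5 consistent

I-2 ∈ {CC Mm, CC mm, Cc Mm, Cc mm}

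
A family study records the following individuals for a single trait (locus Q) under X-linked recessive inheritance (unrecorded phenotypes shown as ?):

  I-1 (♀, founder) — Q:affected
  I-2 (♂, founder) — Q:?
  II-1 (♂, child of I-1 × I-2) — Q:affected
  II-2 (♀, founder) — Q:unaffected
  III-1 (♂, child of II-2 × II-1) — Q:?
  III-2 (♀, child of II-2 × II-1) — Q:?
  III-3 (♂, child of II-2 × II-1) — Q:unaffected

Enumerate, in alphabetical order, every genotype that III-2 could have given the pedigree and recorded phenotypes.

Q/I-1 aff ·: X^qX^q
Q/I-2 ? ·: X^QY|X^qY
Q/II-1 aff I-1×I-2: X^qY
Q/II-2 un ·: X^QX^Q|X^QX^q
Q/III-1 ? II-2×II-1: X^QY|X^qY
Q/III-2 ? II-2×II-1: X^QX^q|X^qX^q
Q/III-3 un II-2×II-1: X^QY
⇒ Q over [I-1,I-2,II-1,II-2,III-1,III-2,III-3]: 10 consistent

III-2 ∈ {X^QX^q, X^qX^q}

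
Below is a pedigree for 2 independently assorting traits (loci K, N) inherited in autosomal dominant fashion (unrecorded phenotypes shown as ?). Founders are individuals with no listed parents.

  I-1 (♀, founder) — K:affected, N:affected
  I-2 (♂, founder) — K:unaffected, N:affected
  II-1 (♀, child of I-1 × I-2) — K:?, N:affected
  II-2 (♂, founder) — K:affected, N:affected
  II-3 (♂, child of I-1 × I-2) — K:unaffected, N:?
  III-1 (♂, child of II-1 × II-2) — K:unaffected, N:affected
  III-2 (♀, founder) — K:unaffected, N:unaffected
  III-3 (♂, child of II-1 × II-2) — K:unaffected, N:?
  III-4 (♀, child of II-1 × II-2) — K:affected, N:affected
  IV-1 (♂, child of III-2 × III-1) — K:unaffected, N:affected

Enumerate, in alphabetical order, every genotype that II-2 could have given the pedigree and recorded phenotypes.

II-2 ∈ {Kk NN, Kk Nn}

K/I-1 aff ·: Kk
K/I-2 un ·: kk
K/II-1 ? I-1×I-2: kk|Kk
K/II-2 aff ·: Kk
K/II-3 un I-1×I-2: kk
K/III-1 un II-1×II-2: kk
K/III-2 un ·: kk
K/III-3 un II-1×II-2: kk
K/III-4 aff II-1×II-2: Kk|KK
K/IV-1 un III-2×III-1: kk
⇒ K over [I-1,I-2,II-1,II-2,II-3,III-1,III-2,III-3,III-4,IV-1]: 3 consistent
N/I-1 aff ·: Nn|NN
N/I-2 aff ·: Nn|NN
N/II-1 aff I-1×I-2: Nn|NN
N/II-2 aff ·: Nn|NN
N/II-3 ? I-1×I-2: nn|Nn|NN
N/III-1 aff II-1×II-2: Nn|NN
N/III-2 un ·: nn
N/III-3 ? II-1×II-2: nn|Nn|NN
N/III-4 aff II-1×II-2: Nn|NN
N/IV-1 aff III-2×III-1: Nn
⇒ N over [I-1,I-2,II-1,II-2,II-3,III-1,III-2,III-3,III-4,IV-1]: 212 consistent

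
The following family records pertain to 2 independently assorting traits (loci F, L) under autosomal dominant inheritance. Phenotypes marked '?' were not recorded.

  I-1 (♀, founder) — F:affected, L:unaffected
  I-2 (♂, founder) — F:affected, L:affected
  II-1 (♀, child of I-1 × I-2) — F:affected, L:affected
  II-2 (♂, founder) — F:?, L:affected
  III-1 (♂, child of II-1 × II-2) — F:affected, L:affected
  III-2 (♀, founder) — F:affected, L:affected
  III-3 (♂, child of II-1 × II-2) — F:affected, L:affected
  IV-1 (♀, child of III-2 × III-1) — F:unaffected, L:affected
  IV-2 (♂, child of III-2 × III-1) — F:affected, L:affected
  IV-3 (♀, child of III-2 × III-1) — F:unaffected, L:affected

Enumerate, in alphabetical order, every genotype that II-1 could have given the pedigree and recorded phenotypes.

F/I-1 aff ·: Ff|FF
F/I-2 aff ·: Ff|FF
F/II-1 aff I-1×I-2: Ff|FF
F/II-2 ? ·: ff|Ff|FF
F/III-1 aff II-1×II-2: Ff
F/III-2 aff ·: Ff
F/III-3 aff II-1×II-2: Ff|FF
F/IV-1 un III-2×III-1: ff
F/IV-2 aff III-2×III-1: Ff|FF
F/IV-3 un III-2×III-1: ff
⇒ F over [I-1,I-2,II-1,II-2,III-1,III-2,III-3,IV-1,IV-2,IV-3]: 54 consistent
L/I-1 un ·: ll
L/I-2 aff ·: Ll|LL
L/II-1 aff I-1×I-2: Ll
L/II-2 aff ·: Ll|LL
L/III-1 aff II-1×II-2: Ll|LL
L/III-2 aff ·: Ll|LL
L/III-3 aff II-1×II-2: Ll|LL
L/IV-1 aff III-2×III-1: Ll|LL
L/IV-2 aff III-2×III-1: Ll|LL
L/IV-3 aff III-2×III-1: Ll|LL
⇒ L over [I-1,I-2,II-1,II-2,III-1,III-2,III-3,IV-1,IV-2,IV-3]: 200 consistent

II-1 ∈ {FF Ll, Ff Ll}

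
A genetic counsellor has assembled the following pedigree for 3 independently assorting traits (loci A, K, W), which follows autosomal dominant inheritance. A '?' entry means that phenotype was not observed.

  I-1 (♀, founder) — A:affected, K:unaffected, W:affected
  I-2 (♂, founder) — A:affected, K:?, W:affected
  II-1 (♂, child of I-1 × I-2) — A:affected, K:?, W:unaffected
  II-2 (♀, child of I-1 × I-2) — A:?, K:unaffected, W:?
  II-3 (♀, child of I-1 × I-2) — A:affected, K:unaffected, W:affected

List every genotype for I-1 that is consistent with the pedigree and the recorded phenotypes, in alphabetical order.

A/I-1 aff ·: Aa|AA
A/I-2 aff ·: Aa|AA
A/II-1 aff I-1×I-2: Aa|AA
A/II-2 ? I-1×I-2: aa|Aa|AA
A/II-3 aff I-1×I-2: Aa|AA
⇒ A over [I-1,I-2,II-1,II-2,II-3]: 29 consistent
K/I-1 un ·: kk
K/I-2 ? ·: kk|Kk
K/II-1 ? I-1×I-2: kk|Kk
K/II-2 un I-1×I-2: kk
K/II-3 un I-1×I-2: kk
⇒ K over [I-1,I-2,II-1,II-2,II-3]: 3 consistent
W/I-1 aff ·: Ww
W/I-2 aff ·: Ww
W/II-1 un I-1×I-2: ww
W/II-2 ? I-1×I-2: ww|Ww|WW
W/II-3 aff I-1×I-2: Ww|WW
⇒ W over [I-1,I-2,II-1,II-2,II-3]: 6 consistent

I-1 ∈ {AA kk Ww, Aa kk Ww}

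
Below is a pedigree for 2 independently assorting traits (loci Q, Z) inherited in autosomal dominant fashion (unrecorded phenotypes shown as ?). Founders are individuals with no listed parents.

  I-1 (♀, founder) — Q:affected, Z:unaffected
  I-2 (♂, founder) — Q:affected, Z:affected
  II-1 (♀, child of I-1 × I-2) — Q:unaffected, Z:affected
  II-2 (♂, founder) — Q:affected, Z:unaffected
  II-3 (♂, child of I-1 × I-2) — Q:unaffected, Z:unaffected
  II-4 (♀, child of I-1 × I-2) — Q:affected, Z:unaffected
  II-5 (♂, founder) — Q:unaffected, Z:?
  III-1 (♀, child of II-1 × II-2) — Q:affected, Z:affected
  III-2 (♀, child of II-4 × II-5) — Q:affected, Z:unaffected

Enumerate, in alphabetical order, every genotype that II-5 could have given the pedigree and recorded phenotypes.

Q/I-1 aff ·: Qq
Q/I-2 aff ·: Qq
Q/II-1 un I-1×I-2: qq
Q/II-2 aff ·: Qq|QQ
Q/II-3 un I-1×I-2: qq
Q/II-4 aff I-1×I-2: Qq|QQ
Q/II-5 un ·: qq
Q/III-1 aff II-1×II-2: Qq
Q/III-2 aff II-4×II-5: Qq
⇒ Q over [I-1,I-2,II-1,II-2,II-3,II-4,II-5,III-1,III-2]: 4 consistent
Z/I-1 un ·: zz
Z/I-2 aff ·: Zz
Z/II-1 aff I-1×I-2: Zz
Z/II-2 un ·: zz
Z/II-3 un I-1×I-2: zz
Z/II-4 un I-1×I-2: zz
Z/II-5 ? ·: zz|Zz
Z/III-1 aff II-1×II-2: Zz
Z/III-2 un II-4×II-5: zz
⇒ Z over [I-1,I-2,II-1,II-2,II-3,II-4,II-5,III-1,III-2]: 2 consistent

II-5 ∈ {qq Zz, qq zz}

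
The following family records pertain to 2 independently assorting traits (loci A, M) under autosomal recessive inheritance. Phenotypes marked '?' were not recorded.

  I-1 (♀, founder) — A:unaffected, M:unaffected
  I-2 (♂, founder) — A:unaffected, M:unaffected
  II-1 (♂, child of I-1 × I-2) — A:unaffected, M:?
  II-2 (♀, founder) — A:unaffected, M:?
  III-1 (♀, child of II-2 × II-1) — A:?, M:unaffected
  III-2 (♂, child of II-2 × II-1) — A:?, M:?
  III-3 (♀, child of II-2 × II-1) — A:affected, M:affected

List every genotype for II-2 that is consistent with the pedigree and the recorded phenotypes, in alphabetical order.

II-2 ∈ {Aa Mm, Aa mm}

A/I-1 un ·: AA|Aa
A/I-2 un ·: AA|Aa
A/II-1 un I-1×I-2: Aa
A/II-2 un ·: Aa
A/III-1 ? II-2×II-1: AA|Aa|aa
A/III-2 ? II-2×II-1: AA|Aa|aa
A/III-3 aff II-2×II-1: aa
⇒ A over [I-1,I-2,II-1,II-2,III-1,III-2,III-3]: 27 consistent
M/I-1 un ·: MM|Mm
M/I-2 un ·: MM|Mm
M/II-1 ? I-1×I-2: Mm|mm
M/II-2 ? ·: Mm|mm
M/III-1 un II-2×II-1: MM|Mm
M/III-2 ? II-2×II-1: MM|Mm|mm
M/III-3 aff II-2×II-1: mm
⇒ M over [I-1,I-2,II-1,II-2,III-1,III-2,III-3]: 26 consistent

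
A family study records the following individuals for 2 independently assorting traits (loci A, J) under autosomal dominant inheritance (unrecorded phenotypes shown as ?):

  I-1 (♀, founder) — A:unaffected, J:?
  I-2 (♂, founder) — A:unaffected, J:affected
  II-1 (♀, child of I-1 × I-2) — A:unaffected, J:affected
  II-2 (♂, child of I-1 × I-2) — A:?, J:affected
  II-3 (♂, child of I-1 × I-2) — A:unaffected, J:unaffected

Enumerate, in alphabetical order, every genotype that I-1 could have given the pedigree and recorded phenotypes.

A/I-1 un ·: aa
A/I-2 un ·: aa
A/II-1 un I-1×I-2: aa
A/II-2 ? I-1×I-2: aa
A/II-3 un I-1×I-2: aa
⇒ A over [I-1,I-2,II-1,II-2,II-3]: 1 consistent
J/I-1 ? ·: jj|Jj
J/I-2 aff ·: Jj
J/II-1 aff I-1×I-2: Jj|JJ
J/II-2 aff I-1×I-2: Jj|JJ
J/II-3 un I-1×I-2: jj
⇒ J over [I-1,I-2,II-1,II-2,II-3]: 5 consistent

I-1 ∈ {aa Jj, aa jj}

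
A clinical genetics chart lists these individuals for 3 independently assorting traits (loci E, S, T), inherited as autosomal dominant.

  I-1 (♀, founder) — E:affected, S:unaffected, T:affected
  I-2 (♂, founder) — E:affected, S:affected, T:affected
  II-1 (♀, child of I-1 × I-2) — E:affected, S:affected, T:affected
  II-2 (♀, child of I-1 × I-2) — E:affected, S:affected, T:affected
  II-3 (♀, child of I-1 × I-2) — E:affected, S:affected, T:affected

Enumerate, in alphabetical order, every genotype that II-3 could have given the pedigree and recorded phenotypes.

II-3 ∈ {EE Ss TT, EE Ss Tt, Ee Ss TT, Ee Ss Tt}

E/I-1 aff ·: Ee|EE
E/I-2 aff ·: Ee|EE
E/II-1 aff I-1×I-2: Ee|EE
E/II-2 aff I-1×I-2: Ee|EE
E/II-3 aff I-1×I-2: Ee|EE
⇒ E over [I-1,I-2,II-1,II-2,II-3]: 25 consistent
S/I-1 un ·: ss
S/I-2 aff ·: Ss|SS
S/II-1 aff I-1×I-2: Ss
S/II-2 aff I-1×I-2: Ss
S/II-3 aff I-1×I-2: Ss
⇒ S over [I-1,I-2,II-1,II-2,II-3]: 2 consistent
T/I-1 aff ·: Tt|TT
T/I-2 aff ·: Tt|TT
T/II-1 aff I-1×I-2: Tt|TT
T/II-2 aff I-1×I-2: Tt|TT
T/II-3 aff I-1×I-2: Tt|TT
⇒ T over [I-1,I-2,II-1,II-2,II-3]: 25 consistent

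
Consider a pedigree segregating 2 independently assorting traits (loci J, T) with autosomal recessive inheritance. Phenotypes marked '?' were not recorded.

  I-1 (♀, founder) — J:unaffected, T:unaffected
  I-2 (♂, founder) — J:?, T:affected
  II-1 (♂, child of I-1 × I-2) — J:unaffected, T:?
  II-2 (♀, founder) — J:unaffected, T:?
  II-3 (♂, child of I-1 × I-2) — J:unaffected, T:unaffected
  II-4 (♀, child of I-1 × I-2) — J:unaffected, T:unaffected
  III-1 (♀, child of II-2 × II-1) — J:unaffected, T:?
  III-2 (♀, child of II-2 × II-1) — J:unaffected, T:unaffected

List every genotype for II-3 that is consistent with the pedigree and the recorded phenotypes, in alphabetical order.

II-3 ∈ {JJ Tt, Jj Tt}

J/I-1 un ·: JJ|Jj
J/I-2 ? ·: JJ|Jj|jj
J/II-1 un I-1×I-2: JJ|Jj
J/II-2 un ·: JJ|Jj
J/II-3 un I-1×I-2: JJ|Jj
J/II-4 un I-1×I-2: JJ|Jj
J/III-1 un II-2×II-1: JJ|Jj
J/III-2 un II-2×II-1: JJ|Jj
⇒ J over [I-1,I-2,II-1,II-2,II-3,II-4,III-1,III-2]: 177 consistent
T/I-1 un ·: TT|Tt
T/I-2 aff ·: tt
T/II-1 ? I-1×I-2: Tt|tt
T/II-2 ? ·: TT|Tt|tt
T/II-3 un I-1×I-2: Tt
T/II-4 un I-1×I-2: Tt
T/III-1 ? II-2×II-1: TT|Tt|tt
T/III-2 un II-2×II-1: TT|Tt
⇒ T over [I-1,I-2,II-1,II-2,II-3,II-4,III-1,III-2]: 27 consistent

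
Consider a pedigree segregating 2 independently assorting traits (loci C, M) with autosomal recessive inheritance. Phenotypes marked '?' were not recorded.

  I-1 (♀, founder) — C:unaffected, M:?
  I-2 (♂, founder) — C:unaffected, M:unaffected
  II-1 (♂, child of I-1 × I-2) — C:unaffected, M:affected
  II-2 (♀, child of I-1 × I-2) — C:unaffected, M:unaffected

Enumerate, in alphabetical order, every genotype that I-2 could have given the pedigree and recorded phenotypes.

I-2 ∈ {CC Mm, Cc Mm}

C/I-1 un ·: CC|Cc
C/I-2 un ·: CC|Cc
C/II-1 un I-1×I-2: CC|Cc
C/II-2 un I-1×I-2: CC|Cc
⇒ C over [I-1,I-2,II-1,II-2]: 13 consistent
M/I-1 ? ·: Mm|mm
M/I-2 un ·: Mm
M/II-1 aff I-1×I-2: mm
M/II-2 un I-1×I-2: MM|Mm
⇒ M over [I-1,I-2,II-1,II-2]: 3 consistent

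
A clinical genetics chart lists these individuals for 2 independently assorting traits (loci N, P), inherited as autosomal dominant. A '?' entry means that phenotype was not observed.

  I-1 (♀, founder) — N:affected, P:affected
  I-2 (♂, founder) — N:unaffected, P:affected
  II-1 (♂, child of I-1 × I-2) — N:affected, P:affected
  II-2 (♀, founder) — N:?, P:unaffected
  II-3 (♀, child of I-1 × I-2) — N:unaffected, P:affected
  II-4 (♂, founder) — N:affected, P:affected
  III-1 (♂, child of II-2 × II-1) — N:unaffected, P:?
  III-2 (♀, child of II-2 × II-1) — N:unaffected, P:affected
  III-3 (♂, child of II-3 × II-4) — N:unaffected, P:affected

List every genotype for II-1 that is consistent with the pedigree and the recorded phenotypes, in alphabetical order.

N/I-1 aff ·: Nn
N/I-2 un ·: nn
N/II-1 aff I-1×I-2: Nn
N/II-2 ? ·: nn|Nn
N/II-3 un I-1×I-2: nn
N/II-4 aff ·: Nn
N/III-1 un II-2×II-1: nn
N/III-2 un II-2×II-1: nn
N/III-3 un II-3×II-4: nn
⇒ N over [I-1,I-2,II-1,II-2,II-3,II-4,III-1,III-2,III-3]: 2 consistent
P/I-1 aff ·: Pp|PP
P/I-2 aff ·: Pp|PP
P/II-1 aff I-1×I-2: Pp|PP
P/II-2 un ·: pp
P/II-3 aff I-1×I-2: Pp|PP
P/II-4 aff ·: Pp|PP
P/III-1 ? II-2×II-1: pp|Pp
P/III-2 aff II-2×II-1: Pp
P/III-3 aff II-3×II-4: Pp|PP
⇒ P over [I-1,I-2,II-1,II-2,II-3,II-4,III-1,III-2,III-3]: 66 consistent

II-1 ∈ {Nn PP, Nn Pp}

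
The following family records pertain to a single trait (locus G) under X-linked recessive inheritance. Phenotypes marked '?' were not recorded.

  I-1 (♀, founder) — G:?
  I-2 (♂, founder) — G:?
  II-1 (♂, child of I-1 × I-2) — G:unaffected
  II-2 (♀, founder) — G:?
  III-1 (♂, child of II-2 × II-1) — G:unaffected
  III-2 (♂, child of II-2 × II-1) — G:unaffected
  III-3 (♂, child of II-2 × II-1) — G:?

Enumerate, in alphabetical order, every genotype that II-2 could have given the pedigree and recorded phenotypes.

G/I-1 ? ·: X^GX^G|X^GX^g
G/I-2 ? ·: X^GY|X^gY
G/II-1 un I-1×I-2: X^GY
G/II-2 ? ·: X^GX^G|X^GX^g
G/III-1 un II-2×II-1: X^GY
G/III-2 un II-2×II-1: X^GY
G/III-3 ? II-2×II-1: X^GY|X^gY
⇒ G over [I-1,I-2,II-1,II-2,III-1,III-2,III-3]: 12 consistent

II-2 ∈ {X^GX^G, X^GX^g}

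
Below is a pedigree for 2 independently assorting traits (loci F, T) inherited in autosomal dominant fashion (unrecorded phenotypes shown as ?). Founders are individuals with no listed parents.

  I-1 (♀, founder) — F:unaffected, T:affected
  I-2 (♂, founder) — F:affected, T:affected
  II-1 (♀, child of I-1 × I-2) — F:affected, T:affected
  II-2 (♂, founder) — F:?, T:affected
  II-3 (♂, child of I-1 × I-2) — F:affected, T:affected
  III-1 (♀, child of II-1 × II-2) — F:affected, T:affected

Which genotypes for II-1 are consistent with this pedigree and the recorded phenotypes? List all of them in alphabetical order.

II-1 ∈ {Ff TT, Ff Tt}

F/I-1 un ·: ff
F/I-2 aff ·: Ff|FF
F/II-1 aff I-1×I-2: Ff
F/II-2 ? ·: ff|Ff|FF
F/II-3 aff I-1×I-2: Ff
F/III-1 aff II-1×II-2: Ff|FF
⇒ F over [I-1,I-2,II-1,II-2,II-3,III-1]: 10 consistent
T/I-1 aff ·: Tt|TT
T/I-2 aff ·: Tt|TT
T/II-1 aff I-1×I-2: Tt|TT
T/II-2 aff ·: Tt|TT
T/II-3 aff I-1×I-2: Tt|TT
T/III-1 aff II-1×II-2: Tt|TT
⇒ T over [I-1,I-2,II-1,II-2,II-3,III-1]: 45 consistent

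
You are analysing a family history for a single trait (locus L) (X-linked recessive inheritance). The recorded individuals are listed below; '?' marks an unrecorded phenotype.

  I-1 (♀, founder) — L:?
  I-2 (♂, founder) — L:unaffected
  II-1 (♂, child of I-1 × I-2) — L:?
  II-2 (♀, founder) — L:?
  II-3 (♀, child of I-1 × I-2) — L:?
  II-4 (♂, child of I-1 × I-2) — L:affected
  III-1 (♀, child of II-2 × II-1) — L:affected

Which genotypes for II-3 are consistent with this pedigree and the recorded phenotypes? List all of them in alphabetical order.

L/I-1 ? ·: X^LX^l|X^lX^l
L/I-2 un ·: X^LY
L/II-1 ? I-1×I-2: X^lY
L/II-2 ? ·: X^LX^l|X^lX^l
L/II-3 ? I-1×I-2: X^LX^L|X^LX^l
L/II-4 aff I-1×I-2: X^lY
L/III-1 aff II-2×II-1: X^lX^l
⇒ L over [I-1,I-2,II-1,II-2,II-3,II-4,III-1]: 6 consistent

II-3 ∈ {X^LX^L, X^LX^l}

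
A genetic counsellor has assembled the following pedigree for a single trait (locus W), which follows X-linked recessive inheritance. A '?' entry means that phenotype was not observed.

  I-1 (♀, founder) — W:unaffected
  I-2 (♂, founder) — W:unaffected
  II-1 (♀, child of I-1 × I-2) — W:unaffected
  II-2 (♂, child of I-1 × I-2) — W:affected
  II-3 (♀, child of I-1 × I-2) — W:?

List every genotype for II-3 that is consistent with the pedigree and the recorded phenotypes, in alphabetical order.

II-3 ∈ {X^WX^W, X^WX^w}

W/I-1 un ·: X^WX^w
W/I-2 un ·: X^WY
W/II-1 un I-1×I-2: X^WX^W|X^WX^w
W/II-2 aff I-1×I-2: X^wY
W/II-3 ? I-1×I-2: X^WX^W|X^WX^w
⇒ W over [I-1,I-2,II-1,II-2,II-3]: 4 consistent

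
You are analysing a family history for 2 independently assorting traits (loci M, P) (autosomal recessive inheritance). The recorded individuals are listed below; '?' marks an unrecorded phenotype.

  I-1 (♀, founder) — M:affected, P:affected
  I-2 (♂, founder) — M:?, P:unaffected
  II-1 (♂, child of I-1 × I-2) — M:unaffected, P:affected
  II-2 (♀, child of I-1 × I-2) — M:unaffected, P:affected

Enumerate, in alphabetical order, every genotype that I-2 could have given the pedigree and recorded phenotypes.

I-2 ∈ {MM Pp, Mm Pp}

M/I-1 aff ·: mm
M/I-2 ? ·: MM|Mm
M/II-1 un I-1×I-2: Mm
M/II-2 un I-1×I-2: Mm
⇒ M over [I-1,I-2,II-1,II-2]: 2 consistent
P/I-1 aff ·: pp
P/I-2 un ·: Pp
P/II-1 aff I-1×I-2: pp
P/II-2 aff I-1×I-2: pp
⇒ P over [I-1,I-2,II-1,II-2]: 1 consistent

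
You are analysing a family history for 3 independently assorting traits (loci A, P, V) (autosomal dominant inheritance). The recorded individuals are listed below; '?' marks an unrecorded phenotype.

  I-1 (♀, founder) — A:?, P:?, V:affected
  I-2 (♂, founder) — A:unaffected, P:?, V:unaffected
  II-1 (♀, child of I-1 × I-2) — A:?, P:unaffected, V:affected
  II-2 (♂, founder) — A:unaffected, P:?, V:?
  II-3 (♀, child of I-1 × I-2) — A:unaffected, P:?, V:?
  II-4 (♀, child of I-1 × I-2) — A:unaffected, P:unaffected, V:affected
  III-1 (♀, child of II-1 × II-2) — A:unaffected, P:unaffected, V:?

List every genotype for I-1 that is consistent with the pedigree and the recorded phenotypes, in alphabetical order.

A/I-1 ? ·: aa|Aa
A/I-2 un ·: aa
A/II-1 ? I-1×I-2: aa|Aa
A/II-2 un ·: aa
A/II-3 un I-1×I-2: aa
A/II-4 un I-1×I-2: aa
A/III-1 un II-1×II-2: aa
⇒ A over [I-1,I-2,II-1,II-2,II-3,II-4,III-1]: 3 consistent
P/I-1 ? ·: pp|Pp
P/I-2 ? ·: pp|Pp
P/II-1 un I-1×I-2: pp
P/II-2 ? ·: pp|Pp
P/II-3 ? I-1×I-2: pp|Pp|PP
P/II-4 un I-1×I-2: pp
P/III-1 un II-1×II-2: pp
⇒ P over [I-1,I-2,II-1,II-2,II-3,II-4,III-1]: 16 consistent
V/I-1 aff ·: Vv|VV
V/I-2 un ·: vv
V/II-1 aff I-1×I-2: Vv
V/II-2 ? ·: vv|Vv|VV
V/II-3 ? I-1×I-2: vv|Vv
V/II-4 aff I-1×I-2: Vv
V/III-1 ? II-1×II-2: vv|Vv|VV
⇒ V over [I-1,I-2,II-1,II-2,II-3,II-4,III-1]: 21 consistent

I-1 ∈ {Aa Pp VV, Aa Pp Vv, Aa pp VV, Aa pp Vv, aa Pp VV, aa Pp Vv, aa pp VV, aa pp Vv}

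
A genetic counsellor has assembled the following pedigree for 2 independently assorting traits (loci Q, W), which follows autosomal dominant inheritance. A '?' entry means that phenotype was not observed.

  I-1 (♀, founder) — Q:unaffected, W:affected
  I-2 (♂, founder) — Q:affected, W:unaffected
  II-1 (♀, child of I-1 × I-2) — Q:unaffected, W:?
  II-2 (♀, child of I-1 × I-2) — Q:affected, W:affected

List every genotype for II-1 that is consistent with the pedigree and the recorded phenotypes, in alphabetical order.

II-1 ∈ {qq Ww, qq ww}

Q/I-1 un ·: qq
Q/I-2 aff ·: Qq
Q/II-1 un I-1×I-2: qq
Q/II-2 aff I-1×I-2: Qq
⇒ Q over [I-1,I-2,II-1,II-2]: 1 consistent
W/I-1 aff ·: Ww|WW
W/I-2 un ·: ww
W/II-1 ? I-1×I-2: ww|Ww
W/II-2 aff I-1×I-2: Ww
⇒ W over [I-1,I-2,II-1,II-2]: 3 consistent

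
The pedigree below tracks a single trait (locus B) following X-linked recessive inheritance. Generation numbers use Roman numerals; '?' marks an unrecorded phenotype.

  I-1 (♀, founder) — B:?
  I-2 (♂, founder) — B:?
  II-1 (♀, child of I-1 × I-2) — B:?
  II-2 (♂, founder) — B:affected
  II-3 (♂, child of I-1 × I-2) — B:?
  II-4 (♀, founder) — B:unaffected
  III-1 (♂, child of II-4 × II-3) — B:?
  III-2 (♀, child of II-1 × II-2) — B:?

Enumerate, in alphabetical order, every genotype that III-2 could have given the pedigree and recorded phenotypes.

III-2 ∈ {X^BX^b, X^bX^b}

B/I-1 ? ·: X^BX^B|X^BX^b|X^bX^b
B/I-2 ? ·: X^BY|X^bY
B/II-1 ? I-1×I-2: X^BX^B|X^BX^b|X^bX^b
B/II-2 aff ·: X^bY
B/II-3 ? I-1×I-2: X^BY|X^bY
B/II-4 un ·: X^BX^B|X^BX^b
B/III-1 ? II-4×II-3: X^BY|X^bY
B/III-2 ? II-1×II-2: X^BX^b|X^bX^b
⇒ B over [I-1,I-2,II-1,II-2,II-3,II-4,III-1,III-2]: 54 consistent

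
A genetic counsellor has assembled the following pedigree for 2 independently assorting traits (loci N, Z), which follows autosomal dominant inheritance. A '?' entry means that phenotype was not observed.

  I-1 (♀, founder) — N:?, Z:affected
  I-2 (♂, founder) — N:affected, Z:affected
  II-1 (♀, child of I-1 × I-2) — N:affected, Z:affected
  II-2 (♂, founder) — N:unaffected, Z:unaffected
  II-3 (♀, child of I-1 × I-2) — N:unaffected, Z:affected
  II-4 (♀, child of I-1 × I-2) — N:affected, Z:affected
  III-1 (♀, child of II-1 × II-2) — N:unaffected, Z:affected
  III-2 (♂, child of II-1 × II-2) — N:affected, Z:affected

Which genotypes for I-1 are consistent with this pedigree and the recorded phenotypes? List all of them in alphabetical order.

I-1 ∈ {Nn ZZ, Nn Zz, nn ZZ, nn Zz}

N/I-1 ? ·: nn|Nn
N/I-2 aff ·: Nn
N/II-1 aff I-1×I-2: Nn
N/II-2 un ·: nn
N/II-3 un I-1×I-2: nn
N/II-4 aff I-1×I-2: Nn|NN
N/III-1 un II-1×II-2: nn
N/III-2 aff II-1×II-2: Nn
⇒ N over [I-1,I-2,II-1,II-2,II-3,II-4,III-1,III-2]: 3 consistent
Z/I-1 aff ·: Zz|ZZ
Z/I-2 aff ·: Zz|ZZ
Z/II-1 aff I-1×I-2: Zz|ZZ
Z/II-2 un ·: zz
Z/II-3 aff I-1×I-2: Zz|ZZ
Z/II-4 aff I-1×I-2: Zz|ZZ
Z/III-1 aff II-1×II-2: Zz
Z/III-2 aff II-1×II-2: Zz
⇒ Z over [I-1,I-2,II-1,II-2,II-3,II-4,III-1,III-2]: 25 consistent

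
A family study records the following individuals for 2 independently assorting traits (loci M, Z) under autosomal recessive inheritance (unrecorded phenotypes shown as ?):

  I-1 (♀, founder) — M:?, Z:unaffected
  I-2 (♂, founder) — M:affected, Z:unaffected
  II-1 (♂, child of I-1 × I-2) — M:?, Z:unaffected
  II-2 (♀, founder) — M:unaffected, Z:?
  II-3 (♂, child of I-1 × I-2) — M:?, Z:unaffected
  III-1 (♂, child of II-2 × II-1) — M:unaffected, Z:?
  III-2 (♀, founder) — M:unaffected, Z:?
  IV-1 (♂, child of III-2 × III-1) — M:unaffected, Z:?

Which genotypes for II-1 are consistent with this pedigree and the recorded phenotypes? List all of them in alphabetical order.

M/I-1 ? ·: MM|Mm|mm
M/I-2 aff ·: mm
M/II-1 ? I-1×I-2: Mm|mm
M/II-2 un ·: MM|Mm
M/II-3 ? I-1×I-2: Mm|mm
M/III-1 un II-2×II-1: MM|Mm
M/III-2 un ·: MM|Mm
M/IV-1 un III-2×III-1: MM|Mm
⇒ M over [I-1,I-2,II-1,II-2,II-3,III-1,III-2,IV-1]: 66 consistent
Z/I-1 un ·: ZZ|Zz
Z/I-2 un ·: ZZ|Zz
Z/II-1 un I-1×I-2: ZZ|Zz
Z/II-2 ? ·: ZZ|Zz|zz
Z/II-3 un I-1×I-2: ZZ|Zz
Z/III-1 ? II-2×II-1: ZZ|Zz|zz
Z/III-2 ? ·: ZZ|Zz|zz
Z/IV-1 ? III-2×III-1: ZZ|Zz|zz
⇒ Z over [I-1,I-2,II-1,II-2,II-3,III-1,III-2,IV-1]: 376 consistent

II-1 ∈ {Mm ZZ, Mm Zz, mm ZZ, mm Zz}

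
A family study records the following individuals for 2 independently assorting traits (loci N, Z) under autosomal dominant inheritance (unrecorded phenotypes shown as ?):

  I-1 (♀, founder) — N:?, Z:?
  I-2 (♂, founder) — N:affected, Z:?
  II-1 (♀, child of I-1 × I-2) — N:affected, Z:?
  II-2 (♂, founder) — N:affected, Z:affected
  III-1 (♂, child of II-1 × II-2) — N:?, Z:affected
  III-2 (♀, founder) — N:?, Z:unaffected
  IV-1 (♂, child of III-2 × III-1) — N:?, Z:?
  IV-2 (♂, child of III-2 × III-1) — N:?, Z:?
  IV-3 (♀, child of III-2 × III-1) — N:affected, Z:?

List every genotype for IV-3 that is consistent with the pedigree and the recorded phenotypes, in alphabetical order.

IV-3 ∈ {NN Zz, NN zz, Nn Zz, Nn zz}

N/I-1 ? ·: nn|Nn|NN
N/I-2 aff ·: Nn|NN
N/II-1 aff I-1×I-2: Nn|NN
N/II-2 aff ·: Nn|NN
N/III-1 ? II-1×II-2: nn|Nn|NN
N/III-2 ? ·: nn|Nn|NN
N/IV-1 ? III-2×III-1: nn|Nn|NN
N/IV-2 ? III-2×III-1: nn|Nn|NN
N/IV-3 aff III-2×III-1: Nn|NN
⇒ N over [I-1,I-2,II-1,II-2,III-1,III-2,IV-1,IV-2,IV-3]: 625 consistent
Z/I-1 ? ·: zz|Zz|ZZ
Z/I-2 ? ·: zz|Zz|ZZ
Z/II-1 ? I-1×I-2: zz|Zz|ZZ
Z/II-2 aff ·: Zz|ZZ
Z/III-1 aff II-1×II-2: Zz|ZZ
Z/III-2 un ·: zz
Z/IV-1 ? III-2×III-1: zz|Zz
Z/IV-2 ? III-2×III-1: zz|Zz
Z/IV-3 ? III-2×III-1: zz|Zz
⇒ Z over [I-1,I-2,II-1,II-2,III-1,III-2,IV-1,IV-2,IV-3]: 230 consistent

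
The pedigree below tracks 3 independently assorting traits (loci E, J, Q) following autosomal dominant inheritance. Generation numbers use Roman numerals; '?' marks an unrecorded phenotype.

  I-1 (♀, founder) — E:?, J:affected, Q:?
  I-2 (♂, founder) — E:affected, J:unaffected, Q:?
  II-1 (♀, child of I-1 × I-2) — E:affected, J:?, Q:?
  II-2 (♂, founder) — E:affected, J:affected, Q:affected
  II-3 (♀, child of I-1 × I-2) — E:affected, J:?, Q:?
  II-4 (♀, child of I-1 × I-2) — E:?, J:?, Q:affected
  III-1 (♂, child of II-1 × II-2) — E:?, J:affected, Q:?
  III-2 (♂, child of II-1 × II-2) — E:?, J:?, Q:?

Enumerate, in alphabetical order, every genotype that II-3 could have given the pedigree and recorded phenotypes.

E/I-1 ? ·: ee|Ee|EE
E/I-2 aff ·: Ee|EE
E/II-1 aff I-1×I-2: Ee|EE
E/II-2 aff ·: Ee|EE
E/II-3 aff I-1×I-2: Ee|EE
E/II-4 ? I-1×I-2: ee|Ee|EE
E/III-1 ? II-1×II-2: ee|Ee|EE
E/III-2 ? II-1×II-2: ee|Ee|EE
⇒ E over [I-1,I-2,II-1,II-2,II-3,II-4,III-1,III-2]: 296 consistent
J/I-1 aff ·: Jj|JJ
J/I-2 un ·: jj
J/II-1 ? I-1×I-2: jj|Jj
J/II-2 aff ·: Jj|JJ
J/II-3 ? I-1×I-2: jj|Jj
J/II-4 ? I-1×I-2: jj|Jj
J/III-1 aff II-1×II-2: Jj|JJ
J/III-2 ? II-1×II-2: jj|Jj|JJ
⇒ J over [I-1,I-2,II-1,II-2,II-3,II-4,III-1,III-2]: 62 consistent
Q/I-1 ? ·: qq|Qq|QQ
Q/I-2 ? ·: qq|Qq|QQ
Q/II-1 ? I-1×I-2: qq|Qq|QQ
Q/II-2 aff ·: Qq|QQ
Q/II-3 ? I-1×I-2: qq|Qq|QQ
Q/II-4 aff I-1×I-2: Qq|QQ
Q/III-1 ? II-1×II-2: qq|Qq|QQ
Q/III-2 ? II-1×II-2: qq|Qq|QQ
⇒ Q over [I-1,I-2,II-1,II-2,II-3,II-4,III-1,III-2]: 385 consistent

II-3 ∈ {EE Jj QQ, EE Jj Qq, EE Jj qq, EE jj QQ, EE jj Qq, EE jj qq, Ee Jj QQ, Ee Jj Qq, Ee Jj qq, Ee jj QQ, Ee jj Qq, Ee jj qq}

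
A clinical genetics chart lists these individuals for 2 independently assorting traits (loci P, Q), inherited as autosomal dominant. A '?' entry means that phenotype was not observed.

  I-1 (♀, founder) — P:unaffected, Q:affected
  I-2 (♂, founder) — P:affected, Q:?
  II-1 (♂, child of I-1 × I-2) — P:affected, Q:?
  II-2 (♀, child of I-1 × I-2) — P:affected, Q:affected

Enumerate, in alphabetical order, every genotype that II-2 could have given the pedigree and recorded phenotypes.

P/I-1 un ·: pp
P/I-2 aff ·: Pp|PP
P/II-1 aff I-1×I-2: Pp
P/II-2 aff I-1×I-2: Pp
⇒ P over [I-1,I-2,II-1,II-2]: 2 consistent
Q/I-1 aff ·: Qq|QQ
Q/I-2 ? ·: qq|Qq|QQ
Q/II-1 ? I-1×I-2: qq|Qq|QQ
Q/II-2 aff I-1×I-2: Qq|QQ
⇒ Q over [I-1,I-2,II-1,II-2]: 18 consistent

II-2 ∈ {Pp QQ, Pp Qq}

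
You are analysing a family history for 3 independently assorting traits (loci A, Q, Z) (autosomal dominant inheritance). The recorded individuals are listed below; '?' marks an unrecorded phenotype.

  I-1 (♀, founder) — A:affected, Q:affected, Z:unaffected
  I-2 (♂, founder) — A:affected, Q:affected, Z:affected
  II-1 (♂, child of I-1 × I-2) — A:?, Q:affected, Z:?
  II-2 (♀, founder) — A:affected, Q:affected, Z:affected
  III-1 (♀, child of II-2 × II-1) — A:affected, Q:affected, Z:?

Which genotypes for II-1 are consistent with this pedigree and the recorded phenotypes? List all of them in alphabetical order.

A/I-1 aff ·: Aa|AA
A/I-2 aff ·: Aa|AA
A/II-1 ? I-1×I-2: aa|Aa|AA
A/II-2 aff ·: Aa|AA
A/III-1 aff II-2×II-1: Aa|AA
⇒ A over [I-1,I-2,II-1,II-2,III-1]: 26 consistent
Q/I-1 aff ·: Qq|QQ
Q/I-2 aff ·: Qq|QQ
Q/II-1 aff I-1×I-2: Qq|QQ
Q/II-2 aff ·: Qq|QQ
Q/III-1 aff II-2×II-1: Qq|QQ
⇒ Q over [I-1,I-2,II-1,II-2,III-1]: 24 consistent
Z/I-1 un ·: zz
Z/I-2 aff ·: Zz|ZZ
Z/II-1 ? I-1×I-2: zz|Zz
Z/II-2 aff ·: Zz|ZZ
Z/III-1 ? II-2×II-1: zz|Zz|ZZ
⇒ Z over [I-1,I-2,II-1,II-2,III-1]: 13 consistent

II-1 ∈ {AA QQ Zz, AA QQ zz, AA Qq Zz, AA Qq zz, Aa QQ Zz, Aa QQ zz, Aa Qq Zz, Aa Qq zz, aa QQ Zz, aa QQ zz, aa Qq Zz, aa Qq zz}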